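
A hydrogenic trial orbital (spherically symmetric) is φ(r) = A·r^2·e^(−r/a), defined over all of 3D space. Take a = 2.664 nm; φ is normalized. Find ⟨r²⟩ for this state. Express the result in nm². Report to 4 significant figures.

By definition ⟨r²⟩ = ∫ r^2 |φ(r)|² 4πr² dr.
With ∫₀^∞ r^8 e^(−αr) dr = 8!/α^9, the ratio of the moment integral to the normalization integral gives ⟨r²⟩ = 14·a^2.
Putting a = 2.664 gives 99.357.

⟨r^2⟩ ≈ 99.36 nm^2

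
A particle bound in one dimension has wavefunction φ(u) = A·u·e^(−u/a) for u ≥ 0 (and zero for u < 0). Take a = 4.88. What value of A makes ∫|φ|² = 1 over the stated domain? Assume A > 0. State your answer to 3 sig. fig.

The normalization condition is ∫|φ|² du = 1 from 0 to ∞.
Using ∫₀^∞ uⁿ e^(−αu) du = n!/αⁿ⁺¹, ∫|φ|² du = A²·(a^3/4).
Setting this equal to 1 gives A² = 1/(a^3/4).
Plugging in a = 4.88 yields A = 0.1855.

A ≈ 0.186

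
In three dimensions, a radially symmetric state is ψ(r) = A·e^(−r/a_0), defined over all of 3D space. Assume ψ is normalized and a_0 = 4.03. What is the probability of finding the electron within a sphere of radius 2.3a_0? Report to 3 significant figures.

P ≈ 0.837

With dV = 4πr²dr, the probability is ∫|ψ|² dV over r ≤ 2.3a_0.
Normalization gives A² = 1/(π·a_0^3).
In terms of u = r/a_0 (A², 4π and the length scale all cancel between numerator and denominator), P = [∫_{0}^{2.3} u^2·e^(-2·u) du] / [∫_{0}^{∞} u^2·e^(-2·u) du].
An antiderivative of u^2·e^(-2·u) is -(2·u^2 + 2·u + 1)·e^(-2·u)/4; evaluating from 0 to 2.3 gives 1/4 - 809·e^(-23/5)/200, while the full integral is 1/4.
This evaluates to P = 0.8374.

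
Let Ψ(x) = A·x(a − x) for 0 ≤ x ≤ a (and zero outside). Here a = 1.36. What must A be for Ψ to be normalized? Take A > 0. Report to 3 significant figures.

A ≈ 2.54

We need A² ∫|f|² dx = 1, taking the integral from 0 to a.
Expanding the polynomial and integrating term by term, the integral (without the A² prefactor) comes out to a^5/30.
So A² = (a^5/30)^(−1).
Plugging in a = 1.36 yields A = 2.539.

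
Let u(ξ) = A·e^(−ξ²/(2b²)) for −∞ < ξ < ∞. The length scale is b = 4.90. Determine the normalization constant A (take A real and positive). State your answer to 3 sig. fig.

A ≈ 0.339

Normalization requires ∫|u|² dξ = 1, integrated from −∞ to ∞.
With ∫_{−∞}^{∞} ξ^(2m) e^(−αξ²) dξ = (2m−1)!!·√π / (2^m α^(m+1/2)), ∫|u|² dξ = A²·(√(π)·b).
So A² = (√(π)·b)^(−1).
With b = 4.90: A² = 0.1151 and A = 0.3393.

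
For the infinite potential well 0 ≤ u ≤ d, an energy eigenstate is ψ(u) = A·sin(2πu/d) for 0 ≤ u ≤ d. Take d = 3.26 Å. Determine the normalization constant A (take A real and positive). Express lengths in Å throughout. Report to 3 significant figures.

We need A² ∫|f|² du = 1, taking the integral from 0 to d.
With ψ = A·sin(2πu/d), the integral evaluates to A²·[d/2].
Substituting d = 3.26 gives A² = 0.6135, so A = 0.7833.

A ≈ 0.783 Å^(-1/2)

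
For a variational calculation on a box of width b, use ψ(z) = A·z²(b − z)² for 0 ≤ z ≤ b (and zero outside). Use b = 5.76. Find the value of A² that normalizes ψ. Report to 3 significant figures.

A^2 ≈ 0.0000903

Require ∫ |ψ|² dz = 1 over the whole domain.
Carrying out the integral gives A² · b^9/630.
So A² = (b^9/630)^(−1).
Plugging in b = 5.76 yields A = 0.009501.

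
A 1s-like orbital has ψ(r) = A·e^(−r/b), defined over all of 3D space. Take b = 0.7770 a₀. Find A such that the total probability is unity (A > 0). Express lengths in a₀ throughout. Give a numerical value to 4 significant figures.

A ≈ 0.8237 a₀^(-3/2)

Require ∫ |ψ|² 4πr² dr = 1 over the whole domain.
With ∫₀^∞ r^2 e^(−αr) dr = 2!/α^3, ∫|ψ|² 4πr² dr = A²·(π·b^3).
Hence A² = 1/[π·b^3].
Substituting b = 0.7770 gives A² = 0.67856, so A = 0.82375.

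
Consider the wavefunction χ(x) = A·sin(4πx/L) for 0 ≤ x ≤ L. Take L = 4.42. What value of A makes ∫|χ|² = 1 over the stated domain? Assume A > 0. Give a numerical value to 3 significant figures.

A ≈ 0.673

The normalization condition is ∫|χ|² dx = 1 from 0 to L.
Using sin²θ = (1 − cos 2θ)/2, the integral (without the A² prefactor) comes out to L/2.
Substituting L = 4.42 gives A² = 0.4525, so A = 0.6727.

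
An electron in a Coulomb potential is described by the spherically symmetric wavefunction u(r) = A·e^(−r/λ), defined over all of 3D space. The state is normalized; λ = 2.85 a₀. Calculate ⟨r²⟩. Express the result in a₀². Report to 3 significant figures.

The expectation value is the |u|²-weighted average of r^2: ∫ r^2|u|² 4πr² dr.
With ∫₀^∞ r^4 e^(−αr) dr = 4!/α^5, evaluating both integrals, ⟨r²⟩ = 3·λ^2.
Putting λ = 2.85 gives 24.37.

⟨r^2⟩ ≈ 24.4 a₀^2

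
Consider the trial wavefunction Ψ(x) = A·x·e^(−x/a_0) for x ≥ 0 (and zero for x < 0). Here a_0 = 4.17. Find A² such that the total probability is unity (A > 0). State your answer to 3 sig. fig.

A^2 ≈ 0.0552

Require ∫ |Ψ|² dx = 1 over the whole domain.
Using ∫₀^∞ xⁿ e^(−αx) dx = n!/αⁿ⁺¹, carrying out the integral gives A² · a_0^3/4.
So A² = (a_0^3/4)^(−1).
Substituting a_0 = 4.17 gives A² = 0.05516, so A = 0.2349.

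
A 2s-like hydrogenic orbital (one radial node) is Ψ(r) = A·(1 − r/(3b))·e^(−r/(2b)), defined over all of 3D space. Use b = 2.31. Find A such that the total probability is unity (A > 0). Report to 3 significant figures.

A ≈ 0.0984

Normalization requires ∫|Ψ|² 4πr² dr = 1, integrated from 0 to ∞.
The angular integral contributes 4π, leaving ∫₀^∞ r²|Ψ|² dr.
Recall ∫₀^∞ r^m e^(−r/β) dr = m!·β^(m+1), ∫|Ψ|² 4πr² dr = A²·(8·π·b^3/3).
Substituting b = 2.31 gives A² = 0.009684, so A = 0.09841.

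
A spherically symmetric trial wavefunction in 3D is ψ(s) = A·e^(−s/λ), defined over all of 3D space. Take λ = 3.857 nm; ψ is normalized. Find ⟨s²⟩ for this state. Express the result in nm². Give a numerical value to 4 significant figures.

⟨s^2⟩ ≈ 44.63 nm^2

The expectation value is the |ψ|²-weighted average of s^2: ∫ s^2|ψ|² 4πs² ds.
Evaluating both integrals, ⟨s²⟩ = 3·λ^2.
With λ = 3.857, ⟨s^2⟩ = 44.629.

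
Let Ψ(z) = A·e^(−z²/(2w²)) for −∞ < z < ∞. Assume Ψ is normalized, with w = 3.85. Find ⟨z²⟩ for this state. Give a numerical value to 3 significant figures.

⟨z^2⟩ ≈ 7.41

⟨z²⟩ = ∫ z^2 |Ψ|² dz over the full domain.
Using the Gaussian integral ∫_{−∞}^{∞} e^(−αz²) dz = √(π/α), evaluating both integrals, ⟨z²⟩ = w^2/2.
Putting w = 3.85 gives 7.411.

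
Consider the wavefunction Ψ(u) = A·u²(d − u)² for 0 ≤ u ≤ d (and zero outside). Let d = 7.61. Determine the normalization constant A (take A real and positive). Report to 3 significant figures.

We need A² ∫|f|² du = 1, taking the integral from 0 to d.
Expanding the polynomial and integrating term by term, with Ψ = A·u²(d − u)², the integral evaluates to A²·[d^9/630].
Substituting d = 7.61 gives A² = 0.000007360, so A = 0.002713.

A ≈ 0.00271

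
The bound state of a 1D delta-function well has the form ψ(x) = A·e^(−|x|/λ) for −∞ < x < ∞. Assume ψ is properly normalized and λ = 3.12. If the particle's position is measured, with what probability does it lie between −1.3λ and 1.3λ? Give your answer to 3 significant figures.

P ≈ 0.926

|ψ|² is the probability density, so P = ∫_{−1.3λ}^{1.3λ} |ψ|² dx.
With A² fixed by ∫|ψ|² = 1, i.e. A² = (λ)^(−1), substitute and integrate.
By symmetry take twice the x ≥ 0 contribution in numerator and denominator; the 2's cancel. Let u = x/λ; then A² and the length scale cancel, so P = ∫_{0}^{1.3} e^(-2·u) du ÷ ∫_{0}^{∞} e^(-2·u) du.
With ∫ e^(-2·u) du = -e^(-2·u)/2 + C, the region integral is 1/2 - e^(-13/5)/2 and the full one is 1/2.
This works out to P = 0.9257.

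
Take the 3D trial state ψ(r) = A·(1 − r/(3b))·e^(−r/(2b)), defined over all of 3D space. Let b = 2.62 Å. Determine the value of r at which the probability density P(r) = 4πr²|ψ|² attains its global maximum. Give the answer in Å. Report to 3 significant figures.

r ≈ 2.62 Å

Differentiate P(r) = 4πr²|ψ|² with respect to r and set to zero.
Solving yields r = b.
With b = 2.62, the most probable radial distance is 2.620 Å.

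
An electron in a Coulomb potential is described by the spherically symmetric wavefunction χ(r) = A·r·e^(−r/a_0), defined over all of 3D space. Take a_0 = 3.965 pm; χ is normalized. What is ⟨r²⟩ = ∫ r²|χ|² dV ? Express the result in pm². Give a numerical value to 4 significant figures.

⟨r^2⟩ ≈ 117.9 pm^2

⟨r²⟩ = ∫ r^2 |χ|² 4πr² dr over the full domain.
The ratio of the moment integral to the normalization integral gives ⟨r²⟩ = 15·a_0^2/2.
With a_0 = 3.965, ⟨r^2⟩ = 117.91.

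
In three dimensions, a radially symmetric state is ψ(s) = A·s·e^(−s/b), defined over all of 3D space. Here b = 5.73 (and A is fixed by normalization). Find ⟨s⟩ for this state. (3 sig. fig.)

By definition ⟨s⟩ = ∫ s |ψ(s)|² 4πs² ds.
With ∫₀^∞ s^5 e^(−αs) ds = 5!/α^6, evaluating both integrals, ⟨s⟩ = 5·b/2.
With b = 5.73, ⟨s⟩ = 14.33.

⟨s⟩ ≈ 14.3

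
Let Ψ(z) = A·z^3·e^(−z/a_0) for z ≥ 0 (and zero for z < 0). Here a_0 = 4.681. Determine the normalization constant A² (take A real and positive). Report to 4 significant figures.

A^2 ≈ 0.000003610

The normalization condition is ∫|Ψ|² dz = 1 from 0 to ∞.
Carrying out the integral gives A² · 45·a_0^7/8.
Setting this equal to 1 gives A² = 1/(45·a_0^7/8).
With a_0 = 4.681: A² = 0.0000036100 and A = 0.0019000.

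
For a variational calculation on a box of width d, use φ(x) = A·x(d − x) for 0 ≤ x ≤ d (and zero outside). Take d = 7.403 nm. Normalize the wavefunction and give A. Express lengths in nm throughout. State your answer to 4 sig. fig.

Normalization requires ∫|φ|² dx = 1, integrated from 0 to d.
∫|φ|² dx = A²·(d^5/30).
Setting this equal to 1 gives A² = 1/(d^5/30).
Plugging in d = 7.403 yields A = 0.036732.

A ≈ 0.03673 nm^(-5/2)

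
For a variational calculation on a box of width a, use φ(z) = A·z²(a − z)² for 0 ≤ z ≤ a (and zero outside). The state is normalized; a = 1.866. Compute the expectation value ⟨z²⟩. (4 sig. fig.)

⟨z^2⟩ ≈ 0.9496

The expectation value is the |φ|²-weighted average of z^2: ∫ z^2|φ|² dz.
Expanding the polynomial and integrating term by term, since the A² factors cancel between numerator and denominator, ⟨z²⟩ = 3·a^2/11.
With a = 1.866, ⟨z^2⟩ = 0.94962.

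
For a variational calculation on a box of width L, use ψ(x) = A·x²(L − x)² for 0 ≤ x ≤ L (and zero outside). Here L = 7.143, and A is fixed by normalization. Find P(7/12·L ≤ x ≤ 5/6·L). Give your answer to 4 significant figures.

P ≈ 0.2934

P = ∫_{7/12·L}^{5/6·L} |ψ(x)|² dx.
The normalization integral ∫|ψ|²dx over the whole domain equals L^9/630·A², and A² cancels in the ratio.
Substituting u = x/L, A² and the length scale cancel in the ratio: P = ∫_{7/12}^{5/6} u^4·(1 - u)^4 du / ∫_{0}^{1} u^4·(1 - u)^4 du.
Using ∫ u^4·(1 - u)^4 du = u^5·(70·u^4 - 315·u^3 + 540·u^2 - 420·u + 126)/630, the numerator is ≈ 0.000465682 and the denominator is 1/630.
Taking the ratio, P = 0.29338.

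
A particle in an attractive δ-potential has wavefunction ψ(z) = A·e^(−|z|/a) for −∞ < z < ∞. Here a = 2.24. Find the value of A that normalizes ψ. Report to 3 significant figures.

Normalization requires ∫|ψ|² dz = 1, integrated from −∞ to ∞.
Using ∫₀^∞ zⁿ e^(−αz) dz = n!/αⁿ⁺¹, the integral (without the A² prefactor) comes out to a.
So A² = (a)^(−1).
Substituting a = 2.24 gives A² = 0.4464, so A = 0.6682.

A ≈ 0.668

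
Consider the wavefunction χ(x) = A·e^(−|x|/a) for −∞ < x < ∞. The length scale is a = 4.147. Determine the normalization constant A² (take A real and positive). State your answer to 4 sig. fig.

A^2 ≈ 0.2411

The normalization condition is ∫|χ|² dx = 1 from −∞ to ∞.
Recall ∫₀^∞ x^m e^(−x/β) dx = m!·β^(m+1), carrying out the integral gives A² · a.
Substituting a = 4.147 gives A² = 0.24114, so A = 0.49106.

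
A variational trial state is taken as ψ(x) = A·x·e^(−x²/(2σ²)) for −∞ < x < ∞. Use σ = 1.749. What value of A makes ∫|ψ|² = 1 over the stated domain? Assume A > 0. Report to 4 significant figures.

We need A² ∫|f|² dx = 1, taking the integral from −∞ to ∞.
Using the Gaussian integral ∫_{−∞}^{∞} e^(−αx²) dx = √(π/α), carrying out the integral gives A² · √(π)·σ^3/2.
Setting this equal to 1 gives A² = 1/(√(π)·σ^3/2).
Substituting σ = 1.749 gives A² = 0.21090, so A = 0.45924.

A ≈ 0.4592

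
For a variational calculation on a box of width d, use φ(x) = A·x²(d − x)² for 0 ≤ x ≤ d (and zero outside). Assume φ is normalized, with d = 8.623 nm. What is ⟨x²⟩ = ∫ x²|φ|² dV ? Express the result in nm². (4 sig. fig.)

The expectation value is the |φ|²-weighted average of x^2: ∫ x^2|φ|² dx.
Since the A² factors cancel between numerator and denominator, ⟨x²⟩ = 3·d^2/11.
With d = 8.623, ⟨x^2⟩ = 20.279.

⟨x^2⟩ ≈ 20.28 nm^2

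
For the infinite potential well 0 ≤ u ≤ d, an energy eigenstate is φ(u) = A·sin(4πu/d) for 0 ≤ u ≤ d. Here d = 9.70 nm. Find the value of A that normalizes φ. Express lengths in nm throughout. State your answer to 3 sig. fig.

A ≈ 0.454 nm^(-1/2)

We need A² ∫|f|² du = 1, taking the integral from 0 to d.
With ∫₀^d sin²(nπu/d) du = d/2, carrying out the integral gives A² · d/2.
Plugging in d = 9.70 yields A = 0.4541.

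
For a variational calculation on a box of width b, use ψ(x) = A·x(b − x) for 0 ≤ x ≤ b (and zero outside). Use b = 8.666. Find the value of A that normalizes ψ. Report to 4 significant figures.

A ≈ 0.02478

Normalization requires ∫|ψ|² dx = 1, integrated from 0 to b.
Expanding the polynomial and integrating term by term, carrying out the integral gives A² · b^5/30.
With b = 8.666: A² = 0.00061380 and A = 0.024775.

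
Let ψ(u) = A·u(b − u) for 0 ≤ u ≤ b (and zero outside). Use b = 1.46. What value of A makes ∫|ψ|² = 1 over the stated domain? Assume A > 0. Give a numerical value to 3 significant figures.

A ≈ 2.13

Normalization requires ∫|ψ|² du = 1, integrated from 0 to b.
Expanding the polynomial and integrating term by term, the integral (without the A² prefactor) comes out to b^5/30.
Setting this equal to 1 gives A² = 1/(b^5/30).
Substituting b = 1.46 gives A² = 4.522, so A = 2.127.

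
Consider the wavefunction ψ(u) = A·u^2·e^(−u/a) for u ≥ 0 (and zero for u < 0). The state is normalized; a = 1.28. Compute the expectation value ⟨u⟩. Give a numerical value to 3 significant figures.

The expectation value is the |ψ|²-weighted average of u: ∫ u|ψ|² du.
Using ∫₀^∞ uⁿ e^(−αu) du = n!/αⁿ⁺¹, the ratio of the moment integral to the normalization integral gives ⟨u⟩ = 5·a/2.
Putting a = 1.28 gives 3.200.

⟨u⟩ ≈ 3.20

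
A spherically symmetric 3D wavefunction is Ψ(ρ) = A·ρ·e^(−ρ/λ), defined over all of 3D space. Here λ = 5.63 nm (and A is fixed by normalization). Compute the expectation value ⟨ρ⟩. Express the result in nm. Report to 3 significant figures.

By definition ⟨ρ⟩ = ∫ ρ |Ψ(ρ)|² 4πρ² dρ.
Using ∫₀^∞ ρⁿ e^(−αρ) dρ = n!/αⁿ⁺¹, the ratio of the moment integral to the normalization integral gives ⟨ρ⟩ = 5·λ/2.
With λ = 5.63, ⟨ρ⟩ = 14.08.

⟨ρ⟩ ≈ 14.1 nm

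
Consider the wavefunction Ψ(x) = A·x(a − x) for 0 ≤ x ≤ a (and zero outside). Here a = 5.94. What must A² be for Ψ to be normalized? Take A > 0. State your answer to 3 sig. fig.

A^2 ≈ 0.00406

The normalization condition is ∫|Ψ|² dx = 1 from 0 to a.
With Ψ = A·x(a − x), the integral evaluates to A²·[a^5/30].
Hence A² = 1/[a^5/30].
Plugging in a = 5.94 yields A = 0.06369.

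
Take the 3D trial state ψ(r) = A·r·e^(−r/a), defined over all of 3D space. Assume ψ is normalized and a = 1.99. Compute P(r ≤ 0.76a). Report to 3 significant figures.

P ≈ 0.0195

Integrate the radial probability density 4πr²|ψ|² over r ≤ 0.76a.
Normalization gives A² = 1/(3·π·a^5).
Let u = r/a; then A², 4π and the length scale all cancel, so P = ∫_{0}^{0.76} u^4·e^(-2·u) du ÷ ∫_{0}^{∞} u^4·e^(-2·u) du.
With ∫ u^4·e^(-2·u) du = -(u^4/2 + u^3 + 3·u^2/2 + 3·u/2 + 3/4)·e^(-2·u) + C, the region integral is ≈ 0.014650 and the full one is 3/4.
Taking the ratio yields P = 0.01953.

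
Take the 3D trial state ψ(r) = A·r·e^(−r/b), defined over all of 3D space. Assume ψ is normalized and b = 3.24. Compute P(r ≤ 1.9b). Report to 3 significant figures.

Integrate the radial probability density 4πr²|ψ|² over r ≤ 1.9b.
A² is fixed by ∫₀^∞ 4πr²|ψ|² dr = 1, i.e. A² = (3·π·b^5)^(−1).
In terms of u = r/b (A², 4π and the length scale all cancel between numerator and denominator), P = [∫_{0}^{1.9} u^4·e^(-2·u) du] / [∫_{0}^{∞} u^4·e^(-2·u) du].
Using ∫ u^4·e^(-2·u) du = -(u^4/2 + u^3 + 3·u^2/2 + 3·u/2 + 3/4)·e^(-2·u), the numerator is ≈ 0.24912 and the denominator is 3/4.
Taking the ratio yields P = 0.3322.

P ≈ 0.332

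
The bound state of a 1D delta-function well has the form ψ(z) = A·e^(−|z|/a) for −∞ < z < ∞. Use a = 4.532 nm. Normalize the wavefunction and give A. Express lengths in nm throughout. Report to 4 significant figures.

Require ∫ |ψ|² dz = 1 over the whole domain.
The integral (without the A² prefactor) comes out to a.
Hence A² = 1/[a].
Plugging in a = 4.532 yields A = 0.46974.

A ≈ 0.4697 nm^(-1/2)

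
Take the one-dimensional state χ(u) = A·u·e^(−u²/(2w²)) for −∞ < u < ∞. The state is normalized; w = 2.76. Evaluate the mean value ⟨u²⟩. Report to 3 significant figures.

⟨u^2⟩ ≈ 11.4

The expectation value is the |χ|²-weighted average of u^2: ∫ u^2|χ|² du.
Since the A² factors cancel between numerator and denominator, ⟨u²⟩ = 3·w^2/2.
With w = 2.76, ⟨u^2⟩ = 11.43.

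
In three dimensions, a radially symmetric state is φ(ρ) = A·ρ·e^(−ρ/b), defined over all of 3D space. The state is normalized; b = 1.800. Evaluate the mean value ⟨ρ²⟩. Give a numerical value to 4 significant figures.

⟨ρ^2⟩ ≈ 24.30

⟨ρ²⟩ = ∫ ρ^2 |φ|² 4πρ² dρ over the full domain.
Recall ∫₀^∞ ρ^m e^(−ρ/β) dρ = m!·β^(m+1), since the A² factors cancel between numerator and denominator, ⟨ρ²⟩ = 15·b^2/2.
With b = 1.800, ⟨ρ^2⟩ = 24.300.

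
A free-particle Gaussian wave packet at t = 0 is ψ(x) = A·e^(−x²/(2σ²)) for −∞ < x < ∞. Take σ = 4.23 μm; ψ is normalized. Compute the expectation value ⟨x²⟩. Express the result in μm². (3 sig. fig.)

⟨x^2⟩ ≈ 8.95 μm^2

⟨x²⟩ = ∫ x^2 |ψ|² dx over the full domain.
Differentiating ∫e^(−αx²) dx = √(π/α) under α to get the higher moments, the ratio of the moment integral to the normalization integral gives ⟨x²⟩ = σ^2/2.
Putting σ = 4.23 gives 8.946.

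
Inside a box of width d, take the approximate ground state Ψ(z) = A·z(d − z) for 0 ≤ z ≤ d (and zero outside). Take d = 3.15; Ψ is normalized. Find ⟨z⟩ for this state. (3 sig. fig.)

⟨z⟩ ≈ 1.58

⟨z⟩ = ∫ z |Ψ|² dz over the full domain.
Evaluating both integrals, ⟨z⟩ = d/2.
Putting d = 3.15 gives 1.575.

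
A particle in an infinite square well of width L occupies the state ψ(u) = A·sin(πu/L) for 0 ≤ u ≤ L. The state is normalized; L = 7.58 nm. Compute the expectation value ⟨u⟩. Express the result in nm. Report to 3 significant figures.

⟨u⟩ ≈ 3.79 nm

The expectation value is the |ψ|²-weighted average of u: ∫ u|ψ|² du.
Using sin²θ = (1 − cos 2θ)/2, since the A² factors cancel between numerator and denominator, ⟨u⟩ = L/2.
With L = 7.58, ⟨u⟩ = 3.790.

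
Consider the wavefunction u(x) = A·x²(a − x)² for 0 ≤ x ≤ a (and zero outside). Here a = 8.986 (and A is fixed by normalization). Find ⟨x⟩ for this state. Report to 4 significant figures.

⟨x⟩ ≈ 4.493

The expectation value is the |u|²-weighted average of x: ∫ x|u|² dx.
Expanding the polynomial and integrating term by term, since the A² factors cancel between numerator and denominator, ⟨x⟩ = a/2.
Putting a = 8.986 gives 4.4930.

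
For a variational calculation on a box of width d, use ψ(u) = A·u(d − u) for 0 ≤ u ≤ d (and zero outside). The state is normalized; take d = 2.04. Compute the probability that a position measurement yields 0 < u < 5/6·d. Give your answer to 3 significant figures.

P ≈ 0.965

P = ∫_{0}^{5/6·d} |ψ(u)|² du.
The normalization integral ∫|ψ|²du over the whole domain equals d^5/30·A², and A² cancels in the ratio.
Substituting t = u/d, A² and the length scale cancel in the ratio: P = ∫_{0}^{5/6} t^2·(1 - t)^2 dt / ∫_{0}^{1} t^2·(1 - t)^2 dt.
With ∫ t^2·(1 - t)^2 dt = t^3·(6·t^2 - 15·t + 10)/30 + C, the region integral is 125/3888 and the full one is 1/30.
Taking the ratio, P = 625/648.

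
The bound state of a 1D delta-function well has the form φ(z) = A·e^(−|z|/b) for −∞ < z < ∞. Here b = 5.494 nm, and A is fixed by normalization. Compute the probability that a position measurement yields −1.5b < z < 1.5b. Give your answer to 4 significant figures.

|φ|² is the probability density, so P = ∫_{−1.5b}^{1.5b} |φ|² dz.
With A² fixed by ∫|φ|² = 1, i.e. A² = (b)^(−1), substitute and integrate.
By symmetry take twice the z ≥ 0 contribution in numerator and denominator; the 2's cancel. Substituting u = z/b, A² and the length scale cancel in the ratio: P = ∫_{0}^{1.5} e^(-2·u) du / ∫_{0}^{∞} e^(-2·u) du.
An antiderivative of e^(-2·u) is -e^(-2·u)/2; evaluating from 0 to 1.5 gives 1/2 - e^(-3)/2, while the full integral is 1/2.
The result is P = 0.95021.

P ≈ 0.9502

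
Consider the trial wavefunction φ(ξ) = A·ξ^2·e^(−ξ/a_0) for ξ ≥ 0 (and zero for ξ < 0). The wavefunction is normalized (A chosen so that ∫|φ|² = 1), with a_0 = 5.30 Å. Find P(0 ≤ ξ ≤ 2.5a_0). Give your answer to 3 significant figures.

|φ|² is the probability density, so P = ∫_{0}^{2.5a_0} |φ|² dξ.
The normalization integral ∫|φ|²dξ over the whole domain equals 3·a_0^5/4·A², and A² cancels in the ratio.
Substituting u = ξ/a_0, A² and the length scale cancel in the ratio: P = ∫_{0}^{2.5} u^4·e^(-2·u) du / ∫_{0}^{∞} u^4·e^(-2·u) du.
An antiderivative of u^4·e^(-2·u) is -(u^4/2 + u^3 + 3·u^2/2 + 3·u/2 + 3/4)·e^(-2·u); evaluating from 0 to 2.5 gives 3/4 - 1569·e^(-5)/32, while the full integral is 3/4.
Evaluating gives P = 0.5595.

P ≈ 0.560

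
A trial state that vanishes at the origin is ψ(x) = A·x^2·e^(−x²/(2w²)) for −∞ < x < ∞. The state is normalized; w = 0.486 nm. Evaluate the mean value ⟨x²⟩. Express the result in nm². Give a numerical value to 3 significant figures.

By definition ⟨x²⟩ = ∫ x^2 |ψ(x)|² dx.
Since the A² factors cancel between numerator and denominator, ⟨x²⟩ = 5·w^2/2.
With w = 0.486, ⟨x^2⟩ = 0.5905.

⟨x^2⟩ ≈ 0.590 nm^2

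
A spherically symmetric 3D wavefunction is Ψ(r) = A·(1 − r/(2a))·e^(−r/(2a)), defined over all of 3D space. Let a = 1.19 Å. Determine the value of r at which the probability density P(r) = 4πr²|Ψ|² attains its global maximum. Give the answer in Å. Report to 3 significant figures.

The maximum of P(r) = 4πr²|Ψ|² occurs where its derivative vanishes.
Solving yields r = a·(√(5) + 3).
With a = 1.19, the most probable radial distance is 6.231 Å.

r ≈ 6.23 Å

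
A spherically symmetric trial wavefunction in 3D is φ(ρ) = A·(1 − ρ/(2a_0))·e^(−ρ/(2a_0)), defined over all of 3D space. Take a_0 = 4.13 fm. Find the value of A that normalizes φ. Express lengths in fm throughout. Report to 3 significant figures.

Require ∫ |φ|² 4πρ² dρ = 1 over the whole domain.
With ∫₀^∞ ρ^4 e^(−αρ) dρ = 4!/α^5, the integral (without the A² prefactor) comes out to 8·π·a_0^3.
Setting this equal to 1 gives A² = 1/(8·π·a_0^3).
With a_0 = 4.13: A² = 0.0005648 and A = 0.02377.

A ≈ 0.0238 fm^(-3/2)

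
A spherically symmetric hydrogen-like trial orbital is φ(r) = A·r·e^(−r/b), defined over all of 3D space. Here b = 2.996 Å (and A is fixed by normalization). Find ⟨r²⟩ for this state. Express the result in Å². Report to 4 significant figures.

⟨r^2⟩ ≈ 67.32 Å^2

The expectation value is the |φ|²-weighted average of r^2: ∫ r^2|φ|² 4πr² dr.
Using ∫₀^∞ rⁿ e^(−αr) dr = n!/αⁿ⁺¹, evaluating both integrals, ⟨r²⟩ = 15·b^2/2.
With b = 2.996, ⟨r^2⟩ = 67.320.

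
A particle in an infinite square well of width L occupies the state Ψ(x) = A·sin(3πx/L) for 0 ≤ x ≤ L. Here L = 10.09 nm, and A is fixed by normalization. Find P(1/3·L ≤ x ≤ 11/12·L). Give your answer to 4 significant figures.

|Ψ|² is the probability density, so P = ∫_{1/3·L}^{11/12·L} |Ψ|² dx.
With A² fixed by ∫|Ψ|² = 1, i.e. A² = (L/2)^(−1), substitute and integrate.
In terms of u = x/L (A² and the length scale cancel between numerator and denominator), P = [∫_{1/3}^{11/12} sin(3·π·u)^2 du] / [∫_{0}^{1} sin(3·π·u)^2 du].
An antiderivative of sin(3·π·u)^2 is u/2 - sin(6·π·u)/(12·π); evaluating from 1/3 to 11/12 gives 1/(12·π) + 7/24, while the full integral is 1/2.
This works out to P = (2 + 7·π)/(12·π).

P ≈ 0.6364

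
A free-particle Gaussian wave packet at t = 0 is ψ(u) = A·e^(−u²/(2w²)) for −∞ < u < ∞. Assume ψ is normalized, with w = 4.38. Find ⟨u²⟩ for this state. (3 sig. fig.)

⟨u^2⟩ ≈ 9.59

⟨u²⟩ = ∫ u^2 |ψ|² du over the full domain.
With ∫_{−∞}^{∞} u^(2m) e^(−αu²) du = (2m−1)!!·√π / (2^m α^(m+1/2)), the ratio of the moment integral to the normalization integral gives ⟨u²⟩ = w^2/2.
Putting w = 4.38 gives 9.592.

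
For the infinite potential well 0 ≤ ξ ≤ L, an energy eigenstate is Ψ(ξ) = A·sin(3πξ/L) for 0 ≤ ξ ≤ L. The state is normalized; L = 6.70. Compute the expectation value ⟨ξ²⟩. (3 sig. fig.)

⟨ξ^2⟩ ≈ 14.7

⟨ξ²⟩ = ∫ ξ^2 |Ψ|² dξ over the full domain.
The ratio of the moment integral to the normalization integral gives ⟨ξ²⟩ = -L^2/(18·π^2) + L^2/3.
Putting L = 6.70 gives 14.71.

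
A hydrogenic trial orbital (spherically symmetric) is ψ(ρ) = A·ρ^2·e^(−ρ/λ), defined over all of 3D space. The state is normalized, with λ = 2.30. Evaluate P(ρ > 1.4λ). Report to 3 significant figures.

P ≈ 0.976

P = ∫ |ψ|² 4πρ² dρ over ρ > 1.4λ.
The full normalization integral is A²·[45·π·λ^7/2] = 1, fixing A².
Let u = ρ/λ; then A², 4π and the length scale all cancel, so P = ∫_{1.4}^{∞} u^6·e^(-2·u) du ÷ ∫_{0}^{∞} u^6·e^(-2·u) du.
With ∫ u^6·e^(-2·u) du = -(4·u^6 + 12·u^5 + 30·u^4 + 60·u^3 + 90·u^2 + 90·u + 45)·e^(-2·u)/8 + C, the region integral is ≈ 5.4877 and the full one is 45/8.
This evaluates to P = 0.9756.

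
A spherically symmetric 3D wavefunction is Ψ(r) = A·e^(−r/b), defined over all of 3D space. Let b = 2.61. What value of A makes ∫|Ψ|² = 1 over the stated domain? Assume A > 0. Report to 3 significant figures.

The normalization condition is ∫|Ψ|² 4πr² dr = 1 from 0 to ∞.
With Ψ = A·e^(−r/b), the integral evaluates to A²·[π·b^3].
So A² = (π·b^3)^(−1).
Substituting b = 2.61 gives A² = 0.01790, so A = 0.1338.

A ≈ 0.134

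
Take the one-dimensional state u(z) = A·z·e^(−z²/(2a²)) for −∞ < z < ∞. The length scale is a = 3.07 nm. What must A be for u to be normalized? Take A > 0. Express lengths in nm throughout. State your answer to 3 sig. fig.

We need A² ∫|f|² dz = 1, taking the integral from −∞ to ∞.
The integral (without the A² prefactor) comes out to √(π)·a^3/2.
Substituting a = 3.07 gives A² = 0.03900, so A = 0.1975.

A ≈ 0.197 nm^(-3/2)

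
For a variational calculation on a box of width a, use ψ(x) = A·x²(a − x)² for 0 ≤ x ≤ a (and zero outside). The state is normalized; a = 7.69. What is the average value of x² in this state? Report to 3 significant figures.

⟨x^2⟩ ≈ 16.1

By definition ⟨x²⟩ = ∫ x^2 |ψ(x)|² dx.
Expanding the polynomial and integrating term by term, since the A² factors cancel between numerator and denominator, ⟨x²⟩ = 3·a^2/11.
With a = 7.69, ⟨x^2⟩ = 16.13.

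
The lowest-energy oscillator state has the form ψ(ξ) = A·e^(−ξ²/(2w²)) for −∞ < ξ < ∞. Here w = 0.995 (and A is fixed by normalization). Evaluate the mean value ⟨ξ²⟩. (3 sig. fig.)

The expectation value is the |ψ|²-weighted average of ξ^2: ∫ ξ^2|ψ|² dξ.
Using the Gaussian integral ∫_{−∞}^{∞} e^(−αξ²) dξ = √(π/α), the ratio of the moment integral to the normalization integral gives ⟨ξ²⟩ = w^2/2.
Putting w = 0.995 gives 0.4950.

⟨ξ^2⟩ ≈ 0.495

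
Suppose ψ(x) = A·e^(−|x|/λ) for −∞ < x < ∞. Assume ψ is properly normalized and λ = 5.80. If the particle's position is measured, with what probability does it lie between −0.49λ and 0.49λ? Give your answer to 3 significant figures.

P = ∫_{−0.49λ}^{0.49λ} |ψ(x)|² dx.
Since A² = 1/(λ), this is the region integral divided by the full normalization integral.
Both integrals are even about x = 0, so only the x ≥ 0 halves are needed (the factors of 2 cancel). Let u = x/λ; then A² and the length scale cancel, so P = ∫_{0}^{0.49} e^(-2·u) du ÷ ∫_{0}^{∞} e^(-2·u) du.
With ∫ e^(-2·u) du = -e^(-2·u)/2 + C, the region integral is 1/2 - e^(-49/50)/2 and the full one is 1/2.
Evaluating gives P = 0.6247.

P ≈ 0.625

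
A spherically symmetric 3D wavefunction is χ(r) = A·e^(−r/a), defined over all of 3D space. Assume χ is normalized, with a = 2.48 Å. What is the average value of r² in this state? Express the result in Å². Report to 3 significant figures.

By definition ⟨r²⟩ = ∫ r^2 |χ(r)|² 4πr² dr.
Using ∫₀^∞ rⁿ e^(−αr) dr = n!/αⁿ⁺¹, evaluating both integrals, ⟨r²⟩ = 3·a^2.
With a = 2.48, ⟨r^2⟩ = 18.45.

⟨r^2⟩ ≈ 18.5 Å^2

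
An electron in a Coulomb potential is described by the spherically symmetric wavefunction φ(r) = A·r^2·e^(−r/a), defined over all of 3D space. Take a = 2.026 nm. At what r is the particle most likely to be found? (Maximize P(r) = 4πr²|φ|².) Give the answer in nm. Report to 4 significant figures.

r ≈ 6.078 nm

Set d/dr [P(r) = 4πr²|φ|²] = 0 and solve for r > 0.
This gives r = 3·a.
With a = 2.026, the most probable radial distance is 6.0780 nm.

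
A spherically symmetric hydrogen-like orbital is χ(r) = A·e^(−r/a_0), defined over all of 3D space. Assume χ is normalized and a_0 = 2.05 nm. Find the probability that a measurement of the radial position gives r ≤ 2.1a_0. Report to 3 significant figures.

With dV = 4πr²dr, the probability is ∫|χ|² dV over r ≤ 2.1a_0.
A² is fixed by ∫₀^∞ 4πr²|χ|² dr = 1, i.e. A² = (π·a_0^3)^(−1).
Substituting u = r/a_0, A², 4π and the length scale all cancel in the ratio: P = ∫_{0}^{2.1} u^2·e^(-2·u) du / ∫_{0}^{∞} u^2·e^(-2·u) du.
With ∫ u^2·e^(-2·u) du = -(2·u^2 + 2·u + 1)·e^(-2·u)/4 + C, the region integral is 1/4 - 701·e^(-21/5)/200 and the full one is 1/4.
Taking the ratio yields P = 0.7898.

P ≈ 0.790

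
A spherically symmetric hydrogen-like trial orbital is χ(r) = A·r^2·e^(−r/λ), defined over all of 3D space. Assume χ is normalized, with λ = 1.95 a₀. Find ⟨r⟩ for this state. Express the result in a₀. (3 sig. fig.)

⟨r⟩ = ∫ r |χ|² 4πr² dr over the full domain.
Since the A² factors cancel between numerator and denominator, ⟨r⟩ = 7·λ/2.
With λ = 1.95, ⟨r⟩ = 6.825.

⟨r⟩ ≈ 6.83 a₀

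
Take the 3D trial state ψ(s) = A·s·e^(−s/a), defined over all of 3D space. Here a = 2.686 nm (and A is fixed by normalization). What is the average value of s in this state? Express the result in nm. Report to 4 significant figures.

⟨s⟩ = ∫ s |ψ|² 4πs² ds over the full domain.
With ∫₀^∞ s^5 e^(−αs) ds = 5!/α^6, evaluating both integrals, ⟨s⟩ = 5·a/2.
Putting a = 2.686 gives 6.7150.

⟨s⟩ ≈ 6.715 nm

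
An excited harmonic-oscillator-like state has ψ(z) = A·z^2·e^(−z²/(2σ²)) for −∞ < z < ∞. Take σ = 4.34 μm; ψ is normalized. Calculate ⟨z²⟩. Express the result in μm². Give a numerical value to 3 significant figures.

⟨z^2⟩ ≈ 47.1 μm^2

⟨z²⟩ = ∫ z^2 |ψ|² dz over the full domain.
With ∫_{−∞}^{∞} z^(2m) e^(−αz²) dz = (2m−1)!!·√π / (2^m α^(m+1/2)), the ratio of the moment integral to the normalization integral gives ⟨z²⟩ = 5·σ^2/2.
With σ = 4.34, ⟨z^2⟩ = 47.09.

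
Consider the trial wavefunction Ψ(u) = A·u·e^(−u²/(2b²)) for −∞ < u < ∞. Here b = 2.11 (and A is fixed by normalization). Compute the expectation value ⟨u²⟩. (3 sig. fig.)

The expectation value is the |Ψ|²-weighted average of u^2: ∫ u^2|Ψ|² du.
Using the Gaussian integral ∫_{−∞}^{∞} e^(−αu²) du = √(π/α), evaluating both integrals, ⟨u²⟩ = 3·b^2/2.
With b = 2.11, ⟨u^2⟩ = 6.678.

⟨u^2⟩ ≈ 6.68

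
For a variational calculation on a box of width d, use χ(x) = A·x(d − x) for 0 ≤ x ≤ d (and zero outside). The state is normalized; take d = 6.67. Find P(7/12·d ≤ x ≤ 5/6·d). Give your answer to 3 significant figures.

The probability is P = ∫ |χ|² dx over [7/12·d, 5/6·d].
With A² fixed by ∫|χ|² = 1, i.e. A² = (d^5/30)^(−1), substitute and integrate.
Let u = x/d; then A² and the length scale cancel, so P = ∫_{7/12}^{5/6} u^2·(1 - u)^2 du ÷ ∫_{0}^{1} u^2·(1 - u)^2 du.
Using ∫ u^2·(1 - u)^2 du = u^3·(6·u^2 - 15·u + 10)/30, the numerator is ≈ 0.010371 and the denominator is 1/30.
This works out to P = 0.3111.

P ≈ 0.311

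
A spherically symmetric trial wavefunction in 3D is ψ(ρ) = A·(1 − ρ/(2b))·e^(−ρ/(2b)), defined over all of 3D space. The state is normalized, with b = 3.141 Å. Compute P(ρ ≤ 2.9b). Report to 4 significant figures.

P ≈ 0.06758

Integrate the radial probability density 4πρ²|ψ|² over ρ ≤ 2.9b.
The full normalization integral is A²·[8·π·b^3] = 1, fixing A².
Let u = ρ/b; then A², 4π and the length scale all cancel, so P = ∫_{0}^{2.9} u^2·(1 - u/2)^2·e^(-u) du ÷ ∫_{0}^{∞} u^2·(1 - u/2)^2·e^(-u) du.
Using ∫ u^2·(1 - u/2)^2·e^(-u) du = -(u^4/4 + u^2 + 2·u + 2)·e^(-u), the numerator is ≈ 0.135152 and the denominator is 2.
Taking the ratio yields P = 0.067576.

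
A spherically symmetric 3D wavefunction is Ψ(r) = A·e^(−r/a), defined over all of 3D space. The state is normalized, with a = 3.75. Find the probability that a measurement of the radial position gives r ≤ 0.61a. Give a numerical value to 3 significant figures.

Integrate the radial probability density 4πr²|Ψ|² over r ≤ 0.61a.
The full normalization integral is A²·[π·a^3] = 1, fixing A².
Substituting u = r/a, A², 4π and the length scale all cancel in the ratio: P = ∫_{0}^{0.61} u^2·e^(-2·u) du / ∫_{0}^{∞} u^2·e^(-2·u) du.
An antiderivative of u^2·e^(-2·u) is -(2·u^2 + 2·u + 1)·e^(-2·u)/4; evaluating from 0 to 0.61 gives ≈ 0.031220, while the full integral is 1/4.
The region integral divided by the full integral gives P = 0.1249.

P ≈ 0.125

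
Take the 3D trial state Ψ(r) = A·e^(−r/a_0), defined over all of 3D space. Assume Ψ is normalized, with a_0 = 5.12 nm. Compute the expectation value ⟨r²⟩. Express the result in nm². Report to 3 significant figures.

By definition ⟨r²⟩ = ∫ r^2 |Ψ(r)|² 4πr² dr.
Using ∫₀^∞ rⁿ e^(−αr) dr = n!/αⁿ⁺¹, since the A² factors cancel between numerator and denominator, ⟨r²⟩ = 3·a_0^2.
With a_0 = 5.12, ⟨r^2⟩ = 78.64.

⟨r^2⟩ ≈ 78.6 nm^2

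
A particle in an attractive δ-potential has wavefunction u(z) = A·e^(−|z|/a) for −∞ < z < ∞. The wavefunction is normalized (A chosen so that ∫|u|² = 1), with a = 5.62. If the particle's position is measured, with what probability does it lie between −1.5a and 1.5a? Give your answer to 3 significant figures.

The probability is P = ∫ |u|² dz over [−1.5a, 1.5a].
The normalization integral ∫|u|²dz over the whole domain equals a·A², and A² cancels in the ratio.
By symmetry take twice the z ≥ 0 contribution in numerator and denominator; the 2's cancel. In terms of t = z/a (A² and the length scale cancel between numerator and denominator), P = [∫_{0}^{1.5} e^(-2·t) dt] / [∫_{0}^{∞} e^(-2·t) dt].
With ∫ e^(-2·t) dt = -e^(-2·t)/2 + C, the region integral is 1/2 - e^(-3)/2 and the full one is 1/2.
Taking the ratio, P = 0.9502.

P ≈ 0.950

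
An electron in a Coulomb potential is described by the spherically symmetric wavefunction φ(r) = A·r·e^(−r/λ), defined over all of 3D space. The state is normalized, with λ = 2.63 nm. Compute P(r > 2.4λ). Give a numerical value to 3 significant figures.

P = ∫ |φ|² 4πr² dr over r > 2.4λ.
A² is fixed by ∫₀^∞ 4πr²|φ|² dr = 1, i.e. A² = (3·π·λ^5)^(−1).
Substituting u = r/λ, A², 4π and the length scale all cancel in the ratio: P = ∫_{2.4}^{∞} u^4·e^(-2·u) du / ∫_{0}^{∞} u^4·e^(-2·u) du.
An antiderivative of u^4·e^(-2·u) is -(u^4/2 + u^3 + 3·u^2/2 + 3·u/2 + 3/4)·e^(-2·u); evaluating from 2.4 to ∞ gives ≈ 0.35719, while the full integral is 3/4.
The region integral divided by the full integral gives P = 0.4763.

P ≈ 0.476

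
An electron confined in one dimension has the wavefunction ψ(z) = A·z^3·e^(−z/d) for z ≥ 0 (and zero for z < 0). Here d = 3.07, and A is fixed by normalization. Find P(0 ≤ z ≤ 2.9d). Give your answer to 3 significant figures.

P ≈ 0.362

|ψ|² is the probability density, so P = ∫_{0}^{2.9d} |ψ|² dz.
With A² fixed by ∫|ψ|² = 1, i.e. A² = (45·d^7/8)^(−1), substitute and integrate.
In terms of u = z/d (A² and the length scale cancel between numerator and denominator), P = [∫_{0}^{2.9} u^6·e^(-2·u) du] / [∫_{0}^{∞} u^6·e^(-2·u) du].
An antiderivative of u^6·e^(-2·u) is -(4·u^6 + 12·u^5 + 30·u^4 + 60·u^3 + 90·u^2 + 90·u + 45)·e^(-2·u)/8; evaluating from 0 to 2.9 gives ≈ 2.0340, while the full integral is 45/8.
The result is P = 0.3616.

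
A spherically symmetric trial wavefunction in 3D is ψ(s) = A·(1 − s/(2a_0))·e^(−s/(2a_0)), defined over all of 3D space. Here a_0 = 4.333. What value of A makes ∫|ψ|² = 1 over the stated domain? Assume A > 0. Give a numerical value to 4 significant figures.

A ≈ 0.02212

Normalization requires ∫|ψ|² 4πs² ds = 1, integrated from 0 to ∞.
In 3D with spherical symmetry the volume element is 4πs² ds.
Using ∫₀^∞ sⁿ e^(−αs) ds = n!/αⁿ⁺¹, carrying out the integral gives A² · 8·π·a_0^3.
So A² = (8·π·a_0^3)^(−1).
With a_0 = 4.333: A² = 0.00048910 and A = 0.022116.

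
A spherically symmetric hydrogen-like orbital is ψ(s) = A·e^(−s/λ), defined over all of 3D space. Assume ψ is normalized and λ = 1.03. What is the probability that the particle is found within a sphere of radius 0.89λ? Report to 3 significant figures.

With dV = 4πs²ds, the probability is ∫|ψ|² dV over s ≤ 0.89λ.
The full normalization integral is A²·[π·λ^3] = 1, fixing A².
Let u = s/λ; then A², 4π and the length scale all cancel, so P = ∫_{0}^{0.89} u^2·e^(-2·u) du ÷ ∫_{0}^{∞} u^2·e^(-2·u) du.
An antiderivative of u^2·e^(-2·u) is -(2·u^2 + 2·u + 1)·e^(-2·u)/4; evaluating from 0 to 0.89 gives ≈ 0.066007, while the full integral is 1/4.
Taking the ratio yields P = 0.2640.

P ≈ 0.264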